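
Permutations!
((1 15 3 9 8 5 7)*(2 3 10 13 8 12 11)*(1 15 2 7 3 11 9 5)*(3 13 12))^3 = [0, 7, 15, 8, 4, 1, 6, 12, 11, 13, 3, 10, 5, 2, 14, 9] = (1 7 12 5)(2 15 9 13)(3 8 11 10)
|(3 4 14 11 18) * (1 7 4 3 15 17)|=8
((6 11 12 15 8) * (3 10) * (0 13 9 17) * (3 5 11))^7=(0 17 9 13)(3 6 8 15 12 11 5 10)=[17, 1, 2, 6, 4, 10, 8, 7, 15, 13, 3, 5, 11, 0, 14, 12, 16, 9]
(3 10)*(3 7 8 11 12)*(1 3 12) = (12)(1 3 10 7 8 11) = [0, 3, 2, 10, 4, 5, 6, 8, 11, 9, 7, 1, 12]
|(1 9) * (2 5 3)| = |(1 9)(2 5 3)| = 6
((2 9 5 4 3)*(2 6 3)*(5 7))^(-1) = (2 4 5 7 9)(3 6) = [0, 1, 4, 6, 5, 7, 3, 9, 8, 2]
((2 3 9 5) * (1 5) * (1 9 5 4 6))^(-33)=[0, 1, 2, 3, 4, 5, 6, 7, 8, 9]=(9)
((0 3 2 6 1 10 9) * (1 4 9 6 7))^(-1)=(0 9 4 6 10 1 7 2 3)=[9, 7, 3, 0, 6, 5, 10, 2, 8, 4, 1]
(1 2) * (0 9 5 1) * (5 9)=[5, 2, 0, 3, 4, 1, 6, 7, 8, 9]=(9)(0 5 1 2)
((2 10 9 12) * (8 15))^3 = [0, 1, 12, 3, 4, 5, 6, 7, 15, 10, 2, 11, 9, 13, 14, 8] = (2 12 9 10)(8 15)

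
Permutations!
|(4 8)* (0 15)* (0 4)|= |(0 15 4 8)|= 4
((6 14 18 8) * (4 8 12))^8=(4 6 18)(8 14 12)=[0, 1, 2, 3, 6, 5, 18, 7, 14, 9, 10, 11, 8, 13, 12, 15, 16, 17, 4]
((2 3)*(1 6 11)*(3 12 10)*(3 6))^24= (1 12 11 2 6 3 10)= [0, 12, 6, 10, 4, 5, 3, 7, 8, 9, 1, 2, 11]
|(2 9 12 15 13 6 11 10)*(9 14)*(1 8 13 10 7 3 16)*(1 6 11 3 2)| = |(1 8 13 11 7 2 14 9 12 15 10)(3 16 6)| = 33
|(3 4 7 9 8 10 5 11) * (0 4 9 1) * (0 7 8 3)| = |(0 4 8 10 5 11)(1 7)(3 9)| = 6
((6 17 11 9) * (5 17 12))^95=(5 12 6 9 11 17)=[0, 1, 2, 3, 4, 12, 9, 7, 8, 11, 10, 17, 6, 13, 14, 15, 16, 5]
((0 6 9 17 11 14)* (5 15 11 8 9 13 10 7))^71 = (0 14 11 15 5 7 10 13 6)(8 17 9) = [14, 1, 2, 3, 4, 7, 0, 10, 17, 8, 13, 15, 12, 6, 11, 5, 16, 9]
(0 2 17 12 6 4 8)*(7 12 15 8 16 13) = [2, 1, 17, 3, 16, 5, 4, 12, 0, 9, 10, 11, 6, 7, 14, 8, 13, 15] = (0 2 17 15 8)(4 16 13 7 12 6)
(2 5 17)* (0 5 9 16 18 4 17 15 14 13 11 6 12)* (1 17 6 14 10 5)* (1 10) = (0 10 5 15 1 17 2 9 16 18 4 6 12)(11 14 13) = [10, 17, 9, 3, 6, 15, 12, 7, 8, 16, 5, 14, 0, 11, 13, 1, 18, 2, 4]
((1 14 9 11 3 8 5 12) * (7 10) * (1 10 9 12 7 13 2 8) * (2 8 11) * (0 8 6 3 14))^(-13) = (0 8 5 7 9 2 11 14 12 10 13 6 3 1) = [8, 0, 11, 1, 4, 7, 3, 9, 5, 2, 13, 14, 10, 6, 12]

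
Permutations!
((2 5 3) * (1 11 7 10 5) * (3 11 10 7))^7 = (1 10 5 11 3 2) = [0, 10, 1, 2, 4, 11, 6, 7, 8, 9, 5, 3]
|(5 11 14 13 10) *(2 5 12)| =|(2 5 11 14 13 10 12)| =7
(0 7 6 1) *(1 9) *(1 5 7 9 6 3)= [9, 0, 2, 1, 4, 7, 6, 3, 8, 5]= (0 9 5 7 3 1)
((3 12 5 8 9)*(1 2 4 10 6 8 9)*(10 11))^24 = [0, 11, 10, 3, 6, 5, 2, 7, 4, 9, 1, 8, 12] = (12)(1 11 8 4 6 2 10)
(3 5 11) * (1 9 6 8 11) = (1 9 6 8 11 3 5) = [0, 9, 2, 5, 4, 1, 8, 7, 11, 6, 10, 3]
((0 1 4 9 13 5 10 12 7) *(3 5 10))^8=[0, 1, 2, 3, 4, 5, 6, 7, 8, 9, 10, 11, 12, 13]=(13)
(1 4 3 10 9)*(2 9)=(1 4 3 10 2 9)=[0, 4, 9, 10, 3, 5, 6, 7, 8, 1, 2]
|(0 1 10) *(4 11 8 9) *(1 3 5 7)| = |(0 3 5 7 1 10)(4 11 8 9)| = 12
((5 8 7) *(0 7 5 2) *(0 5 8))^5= [7, 1, 5, 3, 4, 0, 6, 2, 8]= (8)(0 7 2 5)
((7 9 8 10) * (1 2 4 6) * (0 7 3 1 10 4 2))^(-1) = (0 1 3 10 6 4 8 9 7) = [1, 3, 2, 10, 8, 5, 4, 0, 9, 7, 6]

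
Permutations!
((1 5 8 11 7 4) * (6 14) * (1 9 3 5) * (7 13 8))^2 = (14)(3 7 9 5 4)(8 13 11) = [0, 1, 2, 7, 3, 4, 6, 9, 13, 5, 10, 8, 12, 11, 14]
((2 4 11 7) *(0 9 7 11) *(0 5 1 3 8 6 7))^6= (11)(1 4 7 8)(2 6 3 5)= [0, 4, 6, 5, 7, 2, 3, 8, 1, 9, 10, 11]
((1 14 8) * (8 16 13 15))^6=(16)=[0, 1, 2, 3, 4, 5, 6, 7, 8, 9, 10, 11, 12, 13, 14, 15, 16]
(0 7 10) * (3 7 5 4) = (0 5 4 3 7 10) = [5, 1, 2, 7, 3, 4, 6, 10, 8, 9, 0]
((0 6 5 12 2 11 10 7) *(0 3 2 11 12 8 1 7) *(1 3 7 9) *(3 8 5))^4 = [12, 1, 0, 10, 4, 5, 11, 7, 8, 9, 2, 3, 6] = (0 12 6 11 3 10 2)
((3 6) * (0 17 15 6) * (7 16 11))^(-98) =(0 15 3 17 6)(7 16 11) =[15, 1, 2, 17, 4, 5, 0, 16, 8, 9, 10, 7, 12, 13, 14, 3, 11, 6]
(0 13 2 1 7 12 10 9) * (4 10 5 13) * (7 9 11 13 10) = (0 4 7 12 5 10 11 13 2 1 9) = [4, 9, 1, 3, 7, 10, 6, 12, 8, 0, 11, 13, 5, 2]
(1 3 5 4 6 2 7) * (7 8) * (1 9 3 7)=(1 7 9 3 5 4 6 2 8)=[0, 7, 8, 5, 6, 4, 2, 9, 1, 3]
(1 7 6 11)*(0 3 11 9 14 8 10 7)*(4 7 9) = (0 3 11 1)(4 7 6)(8 10 9 14) = [3, 0, 2, 11, 7, 5, 4, 6, 10, 14, 9, 1, 12, 13, 8]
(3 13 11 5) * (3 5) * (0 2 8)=(0 2 8)(3 13 11)=[2, 1, 8, 13, 4, 5, 6, 7, 0, 9, 10, 3, 12, 11]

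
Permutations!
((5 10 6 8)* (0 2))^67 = (0 2)(5 8 6 10) = [2, 1, 0, 3, 4, 8, 10, 7, 6, 9, 5]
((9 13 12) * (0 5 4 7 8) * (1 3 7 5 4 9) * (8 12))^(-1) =[8, 12, 2, 1, 0, 4, 6, 3, 13, 5, 10, 11, 7, 9] =(0 8 13 9 5 4)(1 12 7 3)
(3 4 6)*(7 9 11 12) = (3 4 6)(7 9 11 12) = [0, 1, 2, 4, 6, 5, 3, 9, 8, 11, 10, 12, 7]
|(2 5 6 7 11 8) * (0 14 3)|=|(0 14 3)(2 5 6 7 11 8)|=6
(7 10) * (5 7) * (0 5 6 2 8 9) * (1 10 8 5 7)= (0 7 8 9)(1 10 6 2 5)= [7, 10, 5, 3, 4, 1, 2, 8, 9, 0, 6]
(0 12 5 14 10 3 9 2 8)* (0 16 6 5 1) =[12, 0, 8, 9, 4, 14, 5, 7, 16, 2, 3, 11, 1, 13, 10, 15, 6] =(0 12 1)(2 8 16 6 5 14 10 3 9)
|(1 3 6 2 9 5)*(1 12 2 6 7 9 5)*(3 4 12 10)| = 9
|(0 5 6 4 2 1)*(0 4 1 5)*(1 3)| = 6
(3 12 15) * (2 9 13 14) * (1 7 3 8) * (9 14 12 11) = (1 7 3 11 9 13 12 15 8)(2 14) = [0, 7, 14, 11, 4, 5, 6, 3, 1, 13, 10, 9, 15, 12, 2, 8]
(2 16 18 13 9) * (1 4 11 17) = (1 4 11 17)(2 16 18 13 9) = [0, 4, 16, 3, 11, 5, 6, 7, 8, 2, 10, 17, 12, 9, 14, 15, 18, 1, 13]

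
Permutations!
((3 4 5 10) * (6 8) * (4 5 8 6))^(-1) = (3 10 5)(4 8) = [0, 1, 2, 10, 8, 3, 6, 7, 4, 9, 5]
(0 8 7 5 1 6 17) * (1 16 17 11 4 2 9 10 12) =(0 8 7 5 16 17)(1 6 11 4 2 9 10 12) =[8, 6, 9, 3, 2, 16, 11, 5, 7, 10, 12, 4, 1, 13, 14, 15, 17, 0]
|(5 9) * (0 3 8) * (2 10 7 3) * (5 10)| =|(0 2 5 9 10 7 3 8)| =8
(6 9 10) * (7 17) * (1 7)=[0, 7, 2, 3, 4, 5, 9, 17, 8, 10, 6, 11, 12, 13, 14, 15, 16, 1]=(1 7 17)(6 9 10)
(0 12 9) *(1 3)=[12, 3, 2, 1, 4, 5, 6, 7, 8, 0, 10, 11, 9]=(0 12 9)(1 3)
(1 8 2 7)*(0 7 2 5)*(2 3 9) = [7, 8, 3, 9, 4, 0, 6, 1, 5, 2] = (0 7 1 8 5)(2 3 9)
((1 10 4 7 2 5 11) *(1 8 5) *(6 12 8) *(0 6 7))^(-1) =(0 4 10 1 2 7 11 5 8 12 6) =[4, 2, 7, 3, 10, 8, 0, 11, 12, 9, 1, 5, 6]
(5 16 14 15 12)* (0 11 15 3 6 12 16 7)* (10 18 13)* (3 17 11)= [3, 1, 2, 6, 4, 7, 12, 0, 8, 9, 18, 15, 5, 10, 17, 16, 14, 11, 13]= (0 3 6 12 5 7)(10 18 13)(11 15 16 14 17)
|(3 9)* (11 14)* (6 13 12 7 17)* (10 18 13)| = |(3 9)(6 10 18 13 12 7 17)(11 14)| = 14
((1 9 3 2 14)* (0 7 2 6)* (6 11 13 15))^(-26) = [11, 0, 15, 2, 4, 5, 3, 13, 8, 7, 10, 14, 12, 1, 6, 9] = (0 11 14 6 3 2 15 9 7 13 1)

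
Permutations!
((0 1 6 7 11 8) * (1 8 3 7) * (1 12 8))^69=(0 8 12 6 1)=[8, 0, 2, 3, 4, 5, 1, 7, 12, 9, 10, 11, 6]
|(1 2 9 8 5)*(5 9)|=6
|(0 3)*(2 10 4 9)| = 4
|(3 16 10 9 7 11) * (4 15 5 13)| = |(3 16 10 9 7 11)(4 15 5 13)| = 12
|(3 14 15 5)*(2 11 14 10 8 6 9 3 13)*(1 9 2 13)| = 11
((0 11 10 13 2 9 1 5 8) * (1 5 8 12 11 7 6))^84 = (13)(0 8 1 6 7) = [8, 6, 2, 3, 4, 5, 7, 0, 1, 9, 10, 11, 12, 13]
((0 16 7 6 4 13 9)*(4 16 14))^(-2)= (0 13 14 9 4)(6 16 7)= [13, 1, 2, 3, 0, 5, 16, 6, 8, 4, 10, 11, 12, 14, 9, 15, 7]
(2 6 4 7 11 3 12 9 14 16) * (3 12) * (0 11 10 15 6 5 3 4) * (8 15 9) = [11, 1, 5, 4, 7, 3, 0, 10, 15, 14, 9, 12, 8, 13, 16, 6, 2] = (0 11 12 8 15 6)(2 5 3 4 7 10 9 14 16)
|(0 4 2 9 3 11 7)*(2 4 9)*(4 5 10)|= |(0 9 3 11 7)(4 5 10)|= 15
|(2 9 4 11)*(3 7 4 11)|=3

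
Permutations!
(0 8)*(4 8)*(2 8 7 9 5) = (0 4 7 9 5 2 8) = [4, 1, 8, 3, 7, 2, 6, 9, 0, 5]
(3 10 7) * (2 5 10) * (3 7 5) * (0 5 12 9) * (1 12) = (0 5 10 1 12 9)(2 3) = [5, 12, 3, 2, 4, 10, 6, 7, 8, 0, 1, 11, 9]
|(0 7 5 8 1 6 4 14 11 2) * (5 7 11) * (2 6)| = 9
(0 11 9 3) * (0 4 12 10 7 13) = (0 11 9 3 4 12 10 7 13) = [11, 1, 2, 4, 12, 5, 6, 13, 8, 3, 7, 9, 10, 0]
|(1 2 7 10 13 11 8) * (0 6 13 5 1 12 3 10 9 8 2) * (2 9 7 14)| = |(0 6 13 11 9 8 12 3 10 5 1)(2 14)| = 22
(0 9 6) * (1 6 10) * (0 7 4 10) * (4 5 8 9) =(0 4 10 1 6 7 5 8 9) =[4, 6, 2, 3, 10, 8, 7, 5, 9, 0, 1]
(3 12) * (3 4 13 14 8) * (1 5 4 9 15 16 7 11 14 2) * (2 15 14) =(1 5 4 13 15 16 7 11 2)(3 12 9 14 8) =[0, 5, 1, 12, 13, 4, 6, 11, 3, 14, 10, 2, 9, 15, 8, 16, 7]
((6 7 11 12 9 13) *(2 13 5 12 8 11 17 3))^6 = (17) = [0, 1, 2, 3, 4, 5, 6, 7, 8, 9, 10, 11, 12, 13, 14, 15, 16, 17]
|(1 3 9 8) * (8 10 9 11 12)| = |(1 3 11 12 8)(9 10)| = 10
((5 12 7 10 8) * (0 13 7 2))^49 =(0 13 7 10 8 5 12 2) =[13, 1, 0, 3, 4, 12, 6, 10, 5, 9, 8, 11, 2, 7]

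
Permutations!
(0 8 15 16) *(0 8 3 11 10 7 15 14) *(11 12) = (0 3 12 11 10 7 15 16 8 14) = [3, 1, 2, 12, 4, 5, 6, 15, 14, 9, 7, 10, 11, 13, 0, 16, 8]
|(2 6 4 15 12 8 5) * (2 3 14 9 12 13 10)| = |(2 6 4 15 13 10)(3 14 9 12 8 5)| = 6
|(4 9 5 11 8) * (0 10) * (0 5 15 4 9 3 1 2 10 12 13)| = 30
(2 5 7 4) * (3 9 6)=(2 5 7 4)(3 9 6)=[0, 1, 5, 9, 2, 7, 3, 4, 8, 6]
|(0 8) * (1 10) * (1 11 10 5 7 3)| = 4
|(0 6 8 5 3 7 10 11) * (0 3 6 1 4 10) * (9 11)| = |(0 1 4 10 9 11 3 7)(5 6 8)| = 24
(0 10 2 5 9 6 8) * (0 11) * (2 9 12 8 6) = [10, 1, 5, 3, 4, 12, 6, 7, 11, 2, 9, 0, 8] = (0 10 9 2 5 12 8 11)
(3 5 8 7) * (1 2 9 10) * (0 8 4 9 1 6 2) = (0 8 7 3 5 4 9 10 6 2 1) = [8, 0, 1, 5, 9, 4, 2, 3, 7, 10, 6]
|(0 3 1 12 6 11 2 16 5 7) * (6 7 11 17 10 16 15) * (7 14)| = 24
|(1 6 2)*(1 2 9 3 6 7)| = 6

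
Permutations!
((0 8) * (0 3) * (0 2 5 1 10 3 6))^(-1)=[6, 5, 3, 10, 4, 2, 8, 7, 0, 9, 1]=(0 6 8)(1 5 2 3 10)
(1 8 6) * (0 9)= [9, 8, 2, 3, 4, 5, 1, 7, 6, 0]= (0 9)(1 8 6)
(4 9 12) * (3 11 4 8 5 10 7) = [0, 1, 2, 11, 9, 10, 6, 3, 5, 12, 7, 4, 8] = (3 11 4 9 12 8 5 10 7)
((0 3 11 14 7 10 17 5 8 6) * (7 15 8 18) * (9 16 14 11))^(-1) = [6, 1, 2, 0, 4, 17, 8, 18, 15, 3, 7, 11, 12, 13, 16, 14, 9, 10, 5] = (0 6 8 15 14 16 9 3)(5 17 10 7 18)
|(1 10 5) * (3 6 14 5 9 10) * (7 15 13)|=|(1 3 6 14 5)(7 15 13)(9 10)|=30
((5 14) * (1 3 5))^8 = (14) = [0, 1, 2, 3, 4, 5, 6, 7, 8, 9, 10, 11, 12, 13, 14]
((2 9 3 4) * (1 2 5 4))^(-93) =(1 3 9 2)(4 5) =[0, 3, 1, 9, 5, 4, 6, 7, 8, 2]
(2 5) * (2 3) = (2 5 3) = [0, 1, 5, 2, 4, 3]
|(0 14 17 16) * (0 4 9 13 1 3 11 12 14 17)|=|(0 17 16 4 9 13 1 3 11 12 14)|=11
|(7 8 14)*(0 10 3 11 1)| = 15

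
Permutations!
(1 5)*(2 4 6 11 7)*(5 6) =(1 6 11 7 2 4 5) =[0, 6, 4, 3, 5, 1, 11, 2, 8, 9, 10, 7]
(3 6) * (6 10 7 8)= (3 10 7 8 6)= [0, 1, 2, 10, 4, 5, 3, 8, 6, 9, 7]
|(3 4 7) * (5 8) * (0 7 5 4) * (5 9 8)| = |(0 7 3)(4 9 8)| = 3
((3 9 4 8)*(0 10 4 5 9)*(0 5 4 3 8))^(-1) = (0 4 9 5 3 10) = [4, 1, 2, 10, 9, 3, 6, 7, 8, 5, 0]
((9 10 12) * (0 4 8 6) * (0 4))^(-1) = (4 6 8)(9 12 10) = [0, 1, 2, 3, 6, 5, 8, 7, 4, 12, 9, 11, 10]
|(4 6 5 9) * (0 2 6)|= |(0 2 6 5 9 4)|= 6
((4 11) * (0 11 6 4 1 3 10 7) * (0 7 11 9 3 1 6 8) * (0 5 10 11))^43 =(0 5 4 11 9 10 8 6 3) =[5, 1, 2, 0, 11, 4, 3, 7, 6, 10, 8, 9]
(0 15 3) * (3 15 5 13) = [5, 1, 2, 0, 4, 13, 6, 7, 8, 9, 10, 11, 12, 3, 14, 15] = (15)(0 5 13 3)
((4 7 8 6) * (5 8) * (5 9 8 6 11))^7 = (11) = [0, 1, 2, 3, 4, 5, 6, 7, 8, 9, 10, 11]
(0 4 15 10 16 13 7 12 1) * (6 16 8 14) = (0 4 15 10 8 14 6 16 13 7 12 1) = [4, 0, 2, 3, 15, 5, 16, 12, 14, 9, 8, 11, 1, 7, 6, 10, 13]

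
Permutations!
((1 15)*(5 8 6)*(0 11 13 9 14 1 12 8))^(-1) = [5, 14, 2, 3, 4, 6, 8, 7, 12, 13, 10, 0, 15, 11, 9, 1] = (0 5 6 8 12 15 1 14 9 13 11)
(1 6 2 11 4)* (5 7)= (1 6 2 11 4)(5 7)= [0, 6, 11, 3, 1, 7, 2, 5, 8, 9, 10, 4]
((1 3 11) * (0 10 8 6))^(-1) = (0 6 8 10)(1 11 3) = [6, 11, 2, 1, 4, 5, 8, 7, 10, 9, 0, 3]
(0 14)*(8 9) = (0 14)(8 9) = [14, 1, 2, 3, 4, 5, 6, 7, 9, 8, 10, 11, 12, 13, 0]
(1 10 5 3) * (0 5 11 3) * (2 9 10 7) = (0 5)(1 7 2 9 10 11 3) = [5, 7, 9, 1, 4, 0, 6, 2, 8, 10, 11, 3]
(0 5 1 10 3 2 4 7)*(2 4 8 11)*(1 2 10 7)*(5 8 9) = (0 8 11 10 3 4 1 7)(2 9 5) = [8, 7, 9, 4, 1, 2, 6, 0, 11, 5, 3, 10]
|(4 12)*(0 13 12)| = 4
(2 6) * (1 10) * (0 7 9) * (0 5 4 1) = (0 7 9 5 4 1 10)(2 6) = [7, 10, 6, 3, 1, 4, 2, 9, 8, 5, 0]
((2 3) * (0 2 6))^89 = [2, 1, 3, 6, 4, 5, 0] = (0 2 3 6)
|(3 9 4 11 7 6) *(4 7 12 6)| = |(3 9 7 4 11 12 6)| = 7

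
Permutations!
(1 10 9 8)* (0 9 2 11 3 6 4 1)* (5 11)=(0 9 8)(1 10 2 5 11 3 6 4)=[9, 10, 5, 6, 1, 11, 4, 7, 0, 8, 2, 3]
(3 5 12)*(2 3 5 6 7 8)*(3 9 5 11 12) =(2 9 5 3 6 7 8)(11 12) =[0, 1, 9, 6, 4, 3, 7, 8, 2, 5, 10, 12, 11]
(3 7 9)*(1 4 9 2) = [0, 4, 1, 7, 9, 5, 6, 2, 8, 3] = (1 4 9 3 7 2)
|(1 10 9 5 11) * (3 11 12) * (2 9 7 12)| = |(1 10 7 12 3 11)(2 9 5)| = 6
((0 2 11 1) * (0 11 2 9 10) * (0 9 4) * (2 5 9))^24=(11)=[0, 1, 2, 3, 4, 5, 6, 7, 8, 9, 10, 11]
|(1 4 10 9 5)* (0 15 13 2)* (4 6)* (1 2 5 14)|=|(0 15 13 5 2)(1 6 4 10 9 14)|=30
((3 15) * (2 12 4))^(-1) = (2 4 12)(3 15) = [0, 1, 4, 15, 12, 5, 6, 7, 8, 9, 10, 11, 2, 13, 14, 3]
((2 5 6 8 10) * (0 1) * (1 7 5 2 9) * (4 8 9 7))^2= (0 8 7 6 1 4 10 5 9)= [8, 4, 2, 3, 10, 9, 1, 6, 7, 0, 5]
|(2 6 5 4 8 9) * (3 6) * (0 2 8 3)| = 4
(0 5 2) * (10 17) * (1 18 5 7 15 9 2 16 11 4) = [7, 18, 0, 3, 1, 16, 6, 15, 8, 2, 17, 4, 12, 13, 14, 9, 11, 10, 5] = (0 7 15 9 2)(1 18 5 16 11 4)(10 17)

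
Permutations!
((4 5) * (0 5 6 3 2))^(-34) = [4, 1, 5, 0, 3, 6, 2] = (0 4 3)(2 5 6)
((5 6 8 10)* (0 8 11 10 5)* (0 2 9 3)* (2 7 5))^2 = (0 2 3 8 9)(5 11 7 6 10) = [2, 1, 3, 8, 4, 11, 10, 6, 9, 0, 5, 7]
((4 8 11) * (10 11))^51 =(4 11 10 8) =[0, 1, 2, 3, 11, 5, 6, 7, 4, 9, 8, 10]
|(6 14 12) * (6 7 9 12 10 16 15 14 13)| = 12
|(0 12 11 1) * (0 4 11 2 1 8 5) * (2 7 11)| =|(0 12 7 11 8 5)(1 4 2)| =6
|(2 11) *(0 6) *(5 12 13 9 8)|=10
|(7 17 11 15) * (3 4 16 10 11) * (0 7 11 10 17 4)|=|(0 7 4 16 17 3)(11 15)|=6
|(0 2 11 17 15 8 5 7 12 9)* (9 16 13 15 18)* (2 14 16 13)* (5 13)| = |(0 14 16 2 11 17 18 9)(5 7 12)(8 13 15)| = 24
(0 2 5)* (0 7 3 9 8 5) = (0 2)(3 9 8 5 7) = [2, 1, 0, 9, 4, 7, 6, 3, 5, 8]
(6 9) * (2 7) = (2 7)(6 9) = [0, 1, 7, 3, 4, 5, 9, 2, 8, 6]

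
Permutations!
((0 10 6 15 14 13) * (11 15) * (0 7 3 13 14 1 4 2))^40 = (15)(3 13 7) = [0, 1, 2, 13, 4, 5, 6, 3, 8, 9, 10, 11, 12, 7, 14, 15]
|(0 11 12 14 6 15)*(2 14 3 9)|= 9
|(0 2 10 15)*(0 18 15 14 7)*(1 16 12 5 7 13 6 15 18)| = 12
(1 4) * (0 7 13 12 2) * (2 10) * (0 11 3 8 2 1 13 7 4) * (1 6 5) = (0 4 13 12 10 6 5 1)(2 11 3 8) = [4, 0, 11, 8, 13, 1, 5, 7, 2, 9, 6, 3, 10, 12]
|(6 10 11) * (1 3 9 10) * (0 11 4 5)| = 9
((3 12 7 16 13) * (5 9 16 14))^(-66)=(3 16 5 7)(9 14 12 13)=[0, 1, 2, 16, 4, 7, 6, 3, 8, 14, 10, 11, 13, 9, 12, 15, 5]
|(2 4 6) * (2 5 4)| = 3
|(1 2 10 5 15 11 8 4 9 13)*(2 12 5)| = 18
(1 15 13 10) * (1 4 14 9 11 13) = (1 15)(4 14 9 11 13 10) = [0, 15, 2, 3, 14, 5, 6, 7, 8, 11, 4, 13, 12, 10, 9, 1]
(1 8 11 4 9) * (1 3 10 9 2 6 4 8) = (2 6 4)(3 10 9)(8 11) = [0, 1, 6, 10, 2, 5, 4, 7, 11, 3, 9, 8]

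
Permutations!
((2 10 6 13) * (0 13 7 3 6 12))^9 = (0 12 10 2 13) = [12, 1, 13, 3, 4, 5, 6, 7, 8, 9, 2, 11, 10, 0]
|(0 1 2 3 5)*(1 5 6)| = 4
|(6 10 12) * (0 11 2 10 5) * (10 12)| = 6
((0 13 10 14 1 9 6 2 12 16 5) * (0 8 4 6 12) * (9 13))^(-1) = [2, 14, 6, 3, 8, 16, 4, 7, 5, 0, 13, 11, 9, 1, 10, 15, 12] = (0 2 6 4 8 5 16 12 9)(1 14 10 13)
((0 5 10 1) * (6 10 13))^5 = (0 1 10 6 13 5) = [1, 10, 2, 3, 4, 0, 13, 7, 8, 9, 6, 11, 12, 5]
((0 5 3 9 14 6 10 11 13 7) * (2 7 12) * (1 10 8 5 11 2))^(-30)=(14)(0 13 1 2)(7 11 12 10)=[13, 2, 0, 3, 4, 5, 6, 11, 8, 9, 7, 12, 10, 1, 14]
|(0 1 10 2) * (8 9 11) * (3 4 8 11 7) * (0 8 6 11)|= 11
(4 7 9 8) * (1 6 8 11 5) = (1 6 8 4 7 9 11 5) = [0, 6, 2, 3, 7, 1, 8, 9, 4, 11, 10, 5]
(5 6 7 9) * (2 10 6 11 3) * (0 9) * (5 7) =(0 9 7)(2 10 6 5 11 3) =[9, 1, 10, 2, 4, 11, 5, 0, 8, 7, 6, 3]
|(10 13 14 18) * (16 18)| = 5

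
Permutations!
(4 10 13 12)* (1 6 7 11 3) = (1 6 7 11 3)(4 10 13 12) = [0, 6, 2, 1, 10, 5, 7, 11, 8, 9, 13, 3, 4, 12]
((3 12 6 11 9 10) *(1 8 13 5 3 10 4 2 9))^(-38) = (1 13 3 6)(2 9 4)(5 12 11 8) = [0, 13, 9, 6, 2, 12, 1, 7, 5, 4, 10, 8, 11, 3]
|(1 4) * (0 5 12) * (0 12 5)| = 2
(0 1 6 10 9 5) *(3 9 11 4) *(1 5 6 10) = (0 5)(1 10 11 4 3 9 6) = [5, 10, 2, 9, 3, 0, 1, 7, 8, 6, 11, 4]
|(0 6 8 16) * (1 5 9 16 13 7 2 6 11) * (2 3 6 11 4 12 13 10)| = 15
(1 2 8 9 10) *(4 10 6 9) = (1 2 8 4 10)(6 9) = [0, 2, 8, 3, 10, 5, 9, 7, 4, 6, 1]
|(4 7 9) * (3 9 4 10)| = 6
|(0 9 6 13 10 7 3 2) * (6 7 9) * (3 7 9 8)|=7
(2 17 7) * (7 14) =(2 17 14 7) =[0, 1, 17, 3, 4, 5, 6, 2, 8, 9, 10, 11, 12, 13, 7, 15, 16, 14]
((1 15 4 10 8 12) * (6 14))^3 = (1 10)(4 12)(6 14)(8 15) = [0, 10, 2, 3, 12, 5, 14, 7, 15, 9, 1, 11, 4, 13, 6, 8]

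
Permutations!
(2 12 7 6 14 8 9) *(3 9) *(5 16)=(2 12 7 6 14 8 3 9)(5 16)=[0, 1, 12, 9, 4, 16, 14, 6, 3, 2, 10, 11, 7, 13, 8, 15, 5]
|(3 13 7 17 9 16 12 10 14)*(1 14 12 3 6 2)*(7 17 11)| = 20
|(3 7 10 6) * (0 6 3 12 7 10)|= |(0 6 12 7)(3 10)|= 4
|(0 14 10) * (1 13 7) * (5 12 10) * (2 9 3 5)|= 24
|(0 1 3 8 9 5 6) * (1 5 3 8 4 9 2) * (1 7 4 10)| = |(0 5 6)(1 8 2 7 4 9 3 10)| = 24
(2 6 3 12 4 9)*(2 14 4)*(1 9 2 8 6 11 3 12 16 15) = (1 9 14 4 2 11 3 16 15)(6 12 8) = [0, 9, 11, 16, 2, 5, 12, 7, 6, 14, 10, 3, 8, 13, 4, 1, 15]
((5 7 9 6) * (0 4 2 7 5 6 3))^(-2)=(0 9 2)(3 7 4)=[9, 1, 0, 7, 3, 5, 6, 4, 8, 2]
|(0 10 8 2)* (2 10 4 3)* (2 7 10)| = 7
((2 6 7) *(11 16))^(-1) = (2 7 6)(11 16) = [0, 1, 7, 3, 4, 5, 2, 6, 8, 9, 10, 16, 12, 13, 14, 15, 11]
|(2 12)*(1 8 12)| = 4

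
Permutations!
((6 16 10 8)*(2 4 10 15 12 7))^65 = (2 10 6 15 7 4 8 16 12) = [0, 1, 10, 3, 8, 5, 15, 4, 16, 9, 6, 11, 2, 13, 14, 7, 12]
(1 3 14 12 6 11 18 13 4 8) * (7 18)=(1 3 14 12 6 11 7 18 13 4 8)=[0, 3, 2, 14, 8, 5, 11, 18, 1, 9, 10, 7, 6, 4, 12, 15, 16, 17, 13]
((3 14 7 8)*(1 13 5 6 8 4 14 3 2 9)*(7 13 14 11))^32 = [0, 1, 2, 3, 7, 5, 6, 11, 8, 9, 10, 4, 12, 13, 14] = (14)(4 7 11)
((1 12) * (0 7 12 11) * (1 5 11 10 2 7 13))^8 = [11, 13, 10, 3, 4, 12, 6, 2, 8, 9, 1, 5, 7, 0] = (0 11 5 12 7 2 10 1 13)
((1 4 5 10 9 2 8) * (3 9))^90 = [0, 5, 1, 2, 10, 3, 6, 7, 4, 8, 9] = (1 5 3 2)(4 10 9 8)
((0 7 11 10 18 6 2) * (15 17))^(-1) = (0 2 6 18 10 11 7)(15 17) = [2, 1, 6, 3, 4, 5, 18, 0, 8, 9, 11, 7, 12, 13, 14, 17, 16, 15, 10]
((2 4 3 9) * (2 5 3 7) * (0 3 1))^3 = (0 5 3 1 9) = [5, 9, 2, 1, 4, 3, 6, 7, 8, 0]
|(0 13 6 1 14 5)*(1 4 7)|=8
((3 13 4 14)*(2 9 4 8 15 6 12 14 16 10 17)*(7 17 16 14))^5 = [0, 1, 13, 12, 15, 5, 9, 14, 17, 8, 16, 11, 4, 7, 6, 2, 10, 3] = (2 13 7 14 6 9 8 17 3 12 4 15)(10 16)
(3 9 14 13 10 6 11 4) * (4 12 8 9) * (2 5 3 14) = (2 5 3 4 14 13 10 6 11 12 8 9) = [0, 1, 5, 4, 14, 3, 11, 7, 9, 2, 6, 12, 8, 10, 13]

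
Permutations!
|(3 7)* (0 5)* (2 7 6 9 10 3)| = 4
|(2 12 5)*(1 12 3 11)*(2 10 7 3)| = 7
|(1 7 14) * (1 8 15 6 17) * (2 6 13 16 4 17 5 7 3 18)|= 14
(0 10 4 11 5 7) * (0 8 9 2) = (0 10 4 11 5 7 8 9 2) = [10, 1, 0, 3, 11, 7, 6, 8, 9, 2, 4, 5]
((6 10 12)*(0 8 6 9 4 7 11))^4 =(0 12 11 10 7 6 4 8 9) =[12, 1, 2, 3, 8, 5, 4, 6, 9, 0, 7, 10, 11]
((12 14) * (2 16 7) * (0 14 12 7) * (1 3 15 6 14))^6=[7, 2, 6, 16, 4, 5, 1, 15, 8, 9, 10, 11, 12, 13, 3, 0, 14]=(0 7 15)(1 2 6)(3 16 14)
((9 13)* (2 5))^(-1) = (2 5)(9 13) = [0, 1, 5, 3, 4, 2, 6, 7, 8, 13, 10, 11, 12, 9]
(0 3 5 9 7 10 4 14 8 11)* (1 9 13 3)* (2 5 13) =[1, 9, 5, 13, 14, 2, 6, 10, 11, 7, 4, 0, 12, 3, 8] =(0 1 9 7 10 4 14 8 11)(2 5)(3 13)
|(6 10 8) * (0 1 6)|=5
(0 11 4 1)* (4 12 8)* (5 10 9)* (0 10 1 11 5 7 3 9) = [5, 10, 2, 9, 11, 1, 6, 3, 4, 7, 0, 12, 8] = (0 5 1 10)(3 9 7)(4 11 12 8)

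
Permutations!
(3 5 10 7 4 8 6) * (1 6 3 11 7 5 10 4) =(1 6 11 7)(3 10 5 4 8) =[0, 6, 2, 10, 8, 4, 11, 1, 3, 9, 5, 7]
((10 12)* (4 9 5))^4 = (12)(4 9 5) = [0, 1, 2, 3, 9, 4, 6, 7, 8, 5, 10, 11, 12]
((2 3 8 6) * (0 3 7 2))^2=(0 8)(3 6)=[8, 1, 2, 6, 4, 5, 3, 7, 0]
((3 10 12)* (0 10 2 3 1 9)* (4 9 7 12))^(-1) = (0 9 4 10)(1 12 7)(2 3) = [9, 12, 3, 2, 10, 5, 6, 1, 8, 4, 0, 11, 7]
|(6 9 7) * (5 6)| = 4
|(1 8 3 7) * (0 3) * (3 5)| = |(0 5 3 7 1 8)| = 6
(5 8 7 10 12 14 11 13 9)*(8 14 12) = (5 14 11 13 9)(7 10 8) = [0, 1, 2, 3, 4, 14, 6, 10, 7, 5, 8, 13, 12, 9, 11]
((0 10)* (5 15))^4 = (15) = [0, 1, 2, 3, 4, 5, 6, 7, 8, 9, 10, 11, 12, 13, 14, 15]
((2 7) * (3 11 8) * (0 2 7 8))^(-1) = (0 11 3 8 2) = [11, 1, 0, 8, 4, 5, 6, 7, 2, 9, 10, 3]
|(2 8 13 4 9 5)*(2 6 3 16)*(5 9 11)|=|(2 8 13 4 11 5 6 3 16)|=9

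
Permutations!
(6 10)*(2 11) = (2 11)(6 10) = [0, 1, 11, 3, 4, 5, 10, 7, 8, 9, 6, 2]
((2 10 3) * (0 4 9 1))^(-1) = (0 1 9 4)(2 3 10) = [1, 9, 3, 10, 0, 5, 6, 7, 8, 4, 2]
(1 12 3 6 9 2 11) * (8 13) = (1 12 3 6 9 2 11)(8 13) = [0, 12, 11, 6, 4, 5, 9, 7, 13, 2, 10, 1, 3, 8]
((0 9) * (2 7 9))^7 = (0 9 7 2) = [9, 1, 0, 3, 4, 5, 6, 2, 8, 7]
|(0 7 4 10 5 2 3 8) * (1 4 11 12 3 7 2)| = |(0 2 7 11 12 3 8)(1 4 10 5)| = 28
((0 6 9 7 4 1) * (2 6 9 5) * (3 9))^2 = (0 9 4)(1 3 7)(2 5 6) = [9, 3, 5, 7, 0, 6, 2, 1, 8, 4]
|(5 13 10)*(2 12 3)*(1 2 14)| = 15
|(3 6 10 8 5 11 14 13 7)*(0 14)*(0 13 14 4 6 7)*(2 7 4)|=11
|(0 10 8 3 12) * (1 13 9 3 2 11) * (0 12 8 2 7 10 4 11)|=11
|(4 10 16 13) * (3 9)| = 4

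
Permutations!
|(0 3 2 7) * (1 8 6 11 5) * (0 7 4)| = |(0 3 2 4)(1 8 6 11 5)| = 20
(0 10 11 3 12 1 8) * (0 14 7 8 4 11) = (0 10)(1 4 11 3 12)(7 8 14) = [10, 4, 2, 12, 11, 5, 6, 8, 14, 9, 0, 3, 1, 13, 7]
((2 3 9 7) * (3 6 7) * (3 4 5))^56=(9)(2 7 6)=[0, 1, 7, 3, 4, 5, 2, 6, 8, 9]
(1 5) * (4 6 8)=(1 5)(4 6 8)=[0, 5, 2, 3, 6, 1, 8, 7, 4]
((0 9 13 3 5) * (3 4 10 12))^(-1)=[5, 1, 2, 12, 13, 3, 6, 7, 8, 0, 4, 11, 10, 9]=(0 5 3 12 10 4 13 9)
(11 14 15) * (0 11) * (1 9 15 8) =(0 11 14 8 1 9 15) =[11, 9, 2, 3, 4, 5, 6, 7, 1, 15, 10, 14, 12, 13, 8, 0]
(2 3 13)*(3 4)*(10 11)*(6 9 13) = (2 4 3 6 9 13)(10 11) = [0, 1, 4, 6, 3, 5, 9, 7, 8, 13, 11, 10, 12, 2]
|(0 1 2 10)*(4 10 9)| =6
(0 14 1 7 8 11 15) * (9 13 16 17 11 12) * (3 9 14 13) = (0 13 16 17 11 15)(1 7 8 12 14)(3 9) = [13, 7, 2, 9, 4, 5, 6, 8, 12, 3, 10, 15, 14, 16, 1, 0, 17, 11]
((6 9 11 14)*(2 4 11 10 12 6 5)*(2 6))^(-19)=[0, 1, 12, 3, 2, 14, 5, 7, 8, 6, 9, 4, 10, 13, 11]=(2 12 10 9 6 5 14 11 4)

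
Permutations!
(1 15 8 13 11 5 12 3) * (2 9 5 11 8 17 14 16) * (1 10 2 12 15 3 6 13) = (1 3 10 2 9 5 15 17 14 16 12 6 13 8) = [0, 3, 9, 10, 4, 15, 13, 7, 1, 5, 2, 11, 6, 8, 16, 17, 12, 14]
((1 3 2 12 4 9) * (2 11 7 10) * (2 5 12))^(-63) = [0, 1, 2, 3, 4, 5, 6, 7, 8, 9, 10, 11, 12] = (12)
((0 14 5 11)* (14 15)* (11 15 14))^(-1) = (0 11 15 5 14) = [11, 1, 2, 3, 4, 14, 6, 7, 8, 9, 10, 15, 12, 13, 0, 5]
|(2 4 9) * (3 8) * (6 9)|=4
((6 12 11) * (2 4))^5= [0, 1, 4, 3, 2, 5, 11, 7, 8, 9, 10, 12, 6]= (2 4)(6 11 12)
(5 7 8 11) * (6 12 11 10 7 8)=(5 8 10 7 6 12 11)=[0, 1, 2, 3, 4, 8, 12, 6, 10, 9, 7, 5, 11]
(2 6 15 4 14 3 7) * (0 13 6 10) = [13, 1, 10, 7, 14, 5, 15, 2, 8, 9, 0, 11, 12, 6, 3, 4] = (0 13 6 15 4 14 3 7 2 10)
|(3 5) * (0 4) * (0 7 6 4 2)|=|(0 2)(3 5)(4 7 6)|=6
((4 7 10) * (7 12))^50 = (4 7)(10 12) = [0, 1, 2, 3, 7, 5, 6, 4, 8, 9, 12, 11, 10]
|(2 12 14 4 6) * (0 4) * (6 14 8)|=12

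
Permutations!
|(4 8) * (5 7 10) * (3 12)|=6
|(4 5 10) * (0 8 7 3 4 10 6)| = |(10)(0 8 7 3 4 5 6)| = 7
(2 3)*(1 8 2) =(1 8 2 3) =[0, 8, 3, 1, 4, 5, 6, 7, 2]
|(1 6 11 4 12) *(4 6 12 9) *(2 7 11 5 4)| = |(1 12)(2 7 11 6 5 4 9)| = 14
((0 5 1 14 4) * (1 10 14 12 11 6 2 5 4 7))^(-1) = (0 4)(1 7 14 10 5 2 6 11 12) = [4, 7, 6, 3, 0, 2, 11, 14, 8, 9, 5, 12, 1, 13, 10]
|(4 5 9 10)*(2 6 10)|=|(2 6 10 4 5 9)|=6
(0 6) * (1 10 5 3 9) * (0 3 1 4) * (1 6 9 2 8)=(0 9 4)(1 10 5 6 3 2 8)=[9, 10, 8, 2, 0, 6, 3, 7, 1, 4, 5]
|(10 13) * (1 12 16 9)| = 4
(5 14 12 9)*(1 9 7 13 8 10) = (1 9 5 14 12 7 13 8 10) = [0, 9, 2, 3, 4, 14, 6, 13, 10, 5, 1, 11, 7, 8, 12]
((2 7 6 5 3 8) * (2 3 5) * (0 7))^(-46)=(8)(0 6)(2 7)=[6, 1, 7, 3, 4, 5, 0, 2, 8]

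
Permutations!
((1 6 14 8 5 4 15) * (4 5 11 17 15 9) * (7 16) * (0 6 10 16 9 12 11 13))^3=(0 8 6 13 14)(1 7 12 15 16 4 17 10 9 11)=[8, 7, 2, 3, 17, 5, 13, 12, 6, 11, 9, 1, 15, 14, 0, 16, 4, 10]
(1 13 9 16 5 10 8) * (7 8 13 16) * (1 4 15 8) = (1 16 5 10 13 9 7)(4 15 8) = [0, 16, 2, 3, 15, 10, 6, 1, 4, 7, 13, 11, 12, 9, 14, 8, 5]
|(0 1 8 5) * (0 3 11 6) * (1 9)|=|(0 9 1 8 5 3 11 6)|=8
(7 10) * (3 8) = (3 8)(7 10) = [0, 1, 2, 8, 4, 5, 6, 10, 3, 9, 7]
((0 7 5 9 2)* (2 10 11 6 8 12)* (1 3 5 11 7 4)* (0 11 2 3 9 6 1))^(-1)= [4, 11, 7, 12, 0, 3, 5, 10, 6, 1, 9, 2, 8]= (0 4)(1 11 2 7 10 9)(3 12 8 6 5)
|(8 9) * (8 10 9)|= |(9 10)|= 2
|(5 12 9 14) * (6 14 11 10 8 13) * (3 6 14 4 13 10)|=18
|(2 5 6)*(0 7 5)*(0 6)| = 6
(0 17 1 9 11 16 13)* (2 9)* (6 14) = (0 17 1 2 9 11 16 13)(6 14) = [17, 2, 9, 3, 4, 5, 14, 7, 8, 11, 10, 16, 12, 0, 6, 15, 13, 1]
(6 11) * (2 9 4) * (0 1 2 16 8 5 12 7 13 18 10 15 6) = [1, 2, 9, 3, 16, 12, 11, 13, 5, 4, 15, 0, 7, 18, 14, 6, 8, 17, 10] = (0 1 2 9 4 16 8 5 12 7 13 18 10 15 6 11)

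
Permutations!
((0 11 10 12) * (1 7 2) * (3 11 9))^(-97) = (0 12 10 11 3 9)(1 2 7) = [12, 2, 7, 9, 4, 5, 6, 1, 8, 0, 11, 3, 10]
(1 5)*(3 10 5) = [0, 3, 2, 10, 4, 1, 6, 7, 8, 9, 5] = (1 3 10 5)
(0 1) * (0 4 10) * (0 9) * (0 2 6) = (0 1 4 10 9 2 6) = [1, 4, 6, 3, 10, 5, 0, 7, 8, 2, 9]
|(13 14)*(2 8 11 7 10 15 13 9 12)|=10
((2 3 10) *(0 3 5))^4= [5, 1, 10, 0, 4, 2, 6, 7, 8, 9, 3]= (0 5 2 10 3)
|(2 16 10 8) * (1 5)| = |(1 5)(2 16 10 8)| = 4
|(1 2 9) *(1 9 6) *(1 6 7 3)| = 4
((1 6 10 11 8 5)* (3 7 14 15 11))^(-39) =(1 6 10 3 7 14 15 11 8 5) =[0, 6, 2, 7, 4, 1, 10, 14, 5, 9, 3, 8, 12, 13, 15, 11]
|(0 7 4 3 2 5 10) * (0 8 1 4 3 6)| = |(0 7 3 2 5 10 8 1 4 6)| = 10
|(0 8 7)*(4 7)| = 4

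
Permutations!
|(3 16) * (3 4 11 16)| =|(4 11 16)| =3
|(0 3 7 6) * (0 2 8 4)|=|(0 3 7 6 2 8 4)|=7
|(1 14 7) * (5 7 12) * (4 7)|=|(1 14 12 5 4 7)|=6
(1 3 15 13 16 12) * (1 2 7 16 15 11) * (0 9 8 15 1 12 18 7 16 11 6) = (0 9 8 15 13 1 3 6)(2 16 18 7 11 12) = [9, 3, 16, 6, 4, 5, 0, 11, 15, 8, 10, 12, 2, 1, 14, 13, 18, 17, 7]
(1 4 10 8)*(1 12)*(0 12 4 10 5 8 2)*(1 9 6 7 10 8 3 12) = (0 1 8 4 5 3 12 9 6 7 10 2) = [1, 8, 0, 12, 5, 3, 7, 10, 4, 6, 2, 11, 9]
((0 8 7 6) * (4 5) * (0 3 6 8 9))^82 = (9) = [0, 1, 2, 3, 4, 5, 6, 7, 8, 9]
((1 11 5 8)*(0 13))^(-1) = (0 13)(1 8 5 11) = [13, 8, 2, 3, 4, 11, 6, 7, 5, 9, 10, 1, 12, 0]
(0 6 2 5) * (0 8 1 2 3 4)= (0 6 3 4)(1 2 5 8)= [6, 2, 5, 4, 0, 8, 3, 7, 1]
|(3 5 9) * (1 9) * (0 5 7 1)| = |(0 5)(1 9 3 7)| = 4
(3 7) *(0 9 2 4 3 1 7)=(0 9 2 4 3)(1 7)=[9, 7, 4, 0, 3, 5, 6, 1, 8, 2]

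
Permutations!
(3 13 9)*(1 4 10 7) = (1 4 10 7)(3 13 9) = [0, 4, 2, 13, 10, 5, 6, 1, 8, 3, 7, 11, 12, 9]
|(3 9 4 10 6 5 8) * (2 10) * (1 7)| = |(1 7)(2 10 6 5 8 3 9 4)| = 8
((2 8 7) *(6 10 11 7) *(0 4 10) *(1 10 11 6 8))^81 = (0 4 11 7 2 1 10 6) = [4, 10, 1, 3, 11, 5, 0, 2, 8, 9, 6, 7]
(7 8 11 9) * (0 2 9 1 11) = [2, 11, 9, 3, 4, 5, 6, 8, 0, 7, 10, 1] = (0 2 9 7 8)(1 11)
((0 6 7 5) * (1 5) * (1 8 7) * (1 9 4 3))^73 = (0 4 5 9 1 6 3)(7 8) = [4, 6, 2, 0, 5, 9, 3, 8, 7, 1]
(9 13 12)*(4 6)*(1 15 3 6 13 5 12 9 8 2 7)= (1 15 3 6 4 13 9 5 12 8 2 7)= [0, 15, 7, 6, 13, 12, 4, 1, 2, 5, 10, 11, 8, 9, 14, 3]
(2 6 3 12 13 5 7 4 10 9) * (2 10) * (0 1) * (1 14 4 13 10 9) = (0 14 4 2 6 3 12 10 1)(5 7 13) = [14, 0, 6, 12, 2, 7, 3, 13, 8, 9, 1, 11, 10, 5, 4]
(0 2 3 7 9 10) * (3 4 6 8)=(0 2 4 6 8 3 7 9 10)=[2, 1, 4, 7, 6, 5, 8, 9, 3, 10, 0]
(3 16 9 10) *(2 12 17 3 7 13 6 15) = (2 12 17 3 16 9 10 7 13 6 15) = [0, 1, 12, 16, 4, 5, 15, 13, 8, 10, 7, 11, 17, 6, 14, 2, 9, 3]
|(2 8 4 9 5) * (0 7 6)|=15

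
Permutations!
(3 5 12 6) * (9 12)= [0, 1, 2, 5, 4, 9, 3, 7, 8, 12, 10, 11, 6]= (3 5 9 12 6)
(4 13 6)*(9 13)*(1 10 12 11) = (1 10 12 11)(4 9 13 6) = [0, 10, 2, 3, 9, 5, 4, 7, 8, 13, 12, 1, 11, 6]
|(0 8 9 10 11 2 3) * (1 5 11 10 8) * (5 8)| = 8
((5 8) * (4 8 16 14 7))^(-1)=(4 7 14 16 5 8)=[0, 1, 2, 3, 7, 8, 6, 14, 4, 9, 10, 11, 12, 13, 16, 15, 5]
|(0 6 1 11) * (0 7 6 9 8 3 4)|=|(0 9 8 3 4)(1 11 7 6)|=20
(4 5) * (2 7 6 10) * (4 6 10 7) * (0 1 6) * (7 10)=(0 1 6 10 2 4 5)=[1, 6, 4, 3, 5, 0, 10, 7, 8, 9, 2]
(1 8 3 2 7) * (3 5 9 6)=(1 8 5 9 6 3 2 7)=[0, 8, 7, 2, 4, 9, 3, 1, 5, 6]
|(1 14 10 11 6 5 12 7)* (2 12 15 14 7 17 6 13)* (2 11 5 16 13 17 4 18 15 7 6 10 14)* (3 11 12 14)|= |(1 6 16 13 12 4 18 15 2 14 3 11 17 10 5 7)|= 16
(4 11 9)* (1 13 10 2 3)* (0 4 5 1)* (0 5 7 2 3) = (0 4 11 9 7 2)(1 13 10 3 5) = [4, 13, 0, 5, 11, 1, 6, 2, 8, 7, 3, 9, 12, 10]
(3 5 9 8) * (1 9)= [0, 9, 2, 5, 4, 1, 6, 7, 3, 8]= (1 9 8 3 5)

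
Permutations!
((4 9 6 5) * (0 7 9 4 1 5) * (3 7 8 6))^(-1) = (0 6 8)(1 5)(3 9 7) = [6, 5, 2, 9, 4, 1, 8, 3, 0, 7]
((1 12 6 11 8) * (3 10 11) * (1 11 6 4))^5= [0, 4, 2, 6, 12, 5, 10, 7, 11, 9, 3, 8, 1]= (1 4 12)(3 6 10)(8 11)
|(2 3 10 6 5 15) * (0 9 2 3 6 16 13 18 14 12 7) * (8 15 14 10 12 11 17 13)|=|(0 9 2 6 5 14 11 17 13 18 10 16 8 15 3 12 7)|=17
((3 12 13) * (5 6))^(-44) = [0, 1, 2, 12, 4, 5, 6, 7, 8, 9, 10, 11, 13, 3] = (3 12 13)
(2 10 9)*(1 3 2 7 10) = (1 3 2)(7 10 9) = [0, 3, 1, 2, 4, 5, 6, 10, 8, 7, 9]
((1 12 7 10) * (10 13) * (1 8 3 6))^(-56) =(13) =[0, 1, 2, 3, 4, 5, 6, 7, 8, 9, 10, 11, 12, 13]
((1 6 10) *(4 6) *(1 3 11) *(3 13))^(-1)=[0, 11, 2, 13, 1, 5, 4, 7, 8, 9, 6, 3, 12, 10]=(1 11 3 13 10 6 4)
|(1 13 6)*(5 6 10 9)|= 6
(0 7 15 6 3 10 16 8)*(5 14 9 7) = (0 5 14 9 7 15 6 3 10 16 8) = [5, 1, 2, 10, 4, 14, 3, 15, 0, 7, 16, 11, 12, 13, 9, 6, 8]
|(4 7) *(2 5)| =2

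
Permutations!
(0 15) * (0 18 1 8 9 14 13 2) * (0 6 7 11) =[15, 8, 6, 3, 4, 5, 7, 11, 9, 14, 10, 0, 12, 2, 13, 18, 16, 17, 1] =(0 15 18 1 8 9 14 13 2 6 7 11)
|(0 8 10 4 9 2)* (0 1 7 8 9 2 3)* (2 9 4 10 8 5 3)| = |(10)(0 4 9 2 1 7 5 3)| = 8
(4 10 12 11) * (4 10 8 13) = (4 8 13)(10 12 11) = [0, 1, 2, 3, 8, 5, 6, 7, 13, 9, 12, 10, 11, 4]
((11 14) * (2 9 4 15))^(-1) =(2 15 4 9)(11 14) =[0, 1, 15, 3, 9, 5, 6, 7, 8, 2, 10, 14, 12, 13, 11, 4]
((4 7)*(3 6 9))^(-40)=(3 9 6)=[0, 1, 2, 9, 4, 5, 3, 7, 8, 6]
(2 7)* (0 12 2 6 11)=(0 12 2 7 6 11)=[12, 1, 7, 3, 4, 5, 11, 6, 8, 9, 10, 0, 2]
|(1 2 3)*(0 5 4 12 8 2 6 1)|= |(0 5 4 12 8 2 3)(1 6)|= 14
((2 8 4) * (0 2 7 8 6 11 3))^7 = (0 6 3 2 11)(4 7 8) = [6, 1, 11, 2, 7, 5, 3, 8, 4, 9, 10, 0]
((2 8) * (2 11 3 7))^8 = (2 3 8 7 11) = [0, 1, 3, 8, 4, 5, 6, 11, 7, 9, 10, 2]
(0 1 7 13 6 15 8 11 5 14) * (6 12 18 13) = [1, 7, 2, 3, 4, 14, 15, 6, 11, 9, 10, 5, 18, 12, 0, 8, 16, 17, 13] = (0 1 7 6 15 8 11 5 14)(12 18 13)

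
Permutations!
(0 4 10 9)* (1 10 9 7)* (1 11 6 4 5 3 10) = [5, 1, 2, 10, 9, 3, 4, 11, 8, 0, 7, 6] = (0 5 3 10 7 11 6 4 9)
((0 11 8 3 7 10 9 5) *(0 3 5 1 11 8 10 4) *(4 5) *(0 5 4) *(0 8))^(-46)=(1 10)(3 4)(5 7)(9 11)=[0, 10, 2, 4, 3, 7, 6, 5, 8, 11, 1, 9]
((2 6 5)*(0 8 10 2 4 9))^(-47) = (0 8 10 2 6 5 4 9) = [8, 1, 6, 3, 9, 4, 5, 7, 10, 0, 2]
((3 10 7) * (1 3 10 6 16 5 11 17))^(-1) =(1 17 11 5 16 6 3)(7 10) =[0, 17, 2, 1, 4, 16, 3, 10, 8, 9, 7, 5, 12, 13, 14, 15, 6, 11]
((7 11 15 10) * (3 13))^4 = (15) = [0, 1, 2, 3, 4, 5, 6, 7, 8, 9, 10, 11, 12, 13, 14, 15]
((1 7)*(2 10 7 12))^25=[0, 1, 2, 3, 4, 5, 6, 7, 8, 9, 10, 11, 12]=(12)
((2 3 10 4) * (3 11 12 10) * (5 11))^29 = (2 4 10 12 11 5) = [0, 1, 4, 3, 10, 2, 6, 7, 8, 9, 12, 5, 11]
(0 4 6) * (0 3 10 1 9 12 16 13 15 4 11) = [11, 9, 2, 10, 6, 5, 3, 7, 8, 12, 1, 0, 16, 15, 14, 4, 13] = (0 11)(1 9 12 16 13 15 4 6 3 10)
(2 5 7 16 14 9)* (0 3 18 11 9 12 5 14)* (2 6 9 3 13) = (0 13 2 14 12 5 7 16)(3 18 11)(6 9) = [13, 1, 14, 18, 4, 7, 9, 16, 8, 6, 10, 3, 5, 2, 12, 15, 0, 17, 11]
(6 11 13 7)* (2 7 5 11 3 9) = [0, 1, 7, 9, 4, 11, 3, 6, 8, 2, 10, 13, 12, 5] = (2 7 6 3 9)(5 11 13)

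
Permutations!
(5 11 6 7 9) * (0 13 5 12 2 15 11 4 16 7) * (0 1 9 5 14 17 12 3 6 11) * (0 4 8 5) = [13, 9, 15, 6, 16, 8, 1, 0, 5, 3, 10, 11, 2, 14, 17, 4, 7, 12] = (0 13 14 17 12 2 15 4 16 7)(1 9 3 6)(5 8)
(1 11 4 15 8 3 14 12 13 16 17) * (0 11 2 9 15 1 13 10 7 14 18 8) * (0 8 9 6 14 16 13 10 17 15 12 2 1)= (0 11 4)(2 6 14)(3 18 9 12 17 10 7 16 15 8)= [11, 1, 6, 18, 0, 5, 14, 16, 3, 12, 7, 4, 17, 13, 2, 8, 15, 10, 9]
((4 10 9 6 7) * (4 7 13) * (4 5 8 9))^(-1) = (4 10)(5 13 6 9 8) = [0, 1, 2, 3, 10, 13, 9, 7, 5, 8, 4, 11, 12, 6]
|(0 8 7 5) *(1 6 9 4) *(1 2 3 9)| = 4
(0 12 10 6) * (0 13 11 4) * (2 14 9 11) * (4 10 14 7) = (0 12 14 9 11 10 6 13 2 7 4) = [12, 1, 7, 3, 0, 5, 13, 4, 8, 11, 6, 10, 14, 2, 9]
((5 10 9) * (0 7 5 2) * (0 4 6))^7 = (0 6 4 2 9 10 5 7) = [6, 1, 9, 3, 2, 7, 4, 0, 8, 10, 5]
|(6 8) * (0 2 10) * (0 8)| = |(0 2 10 8 6)| = 5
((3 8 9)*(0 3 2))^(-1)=(0 2 9 8 3)=[2, 1, 9, 0, 4, 5, 6, 7, 3, 8]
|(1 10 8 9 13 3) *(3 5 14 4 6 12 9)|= |(1 10 8 3)(4 6 12 9 13 5 14)|= 28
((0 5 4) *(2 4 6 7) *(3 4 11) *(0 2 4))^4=[4, 1, 5, 7, 0, 2, 11, 3, 8, 9, 10, 6]=(0 4)(2 5)(3 7)(6 11)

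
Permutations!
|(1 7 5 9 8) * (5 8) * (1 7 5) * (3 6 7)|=12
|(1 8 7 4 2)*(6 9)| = 10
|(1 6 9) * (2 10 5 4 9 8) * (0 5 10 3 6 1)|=4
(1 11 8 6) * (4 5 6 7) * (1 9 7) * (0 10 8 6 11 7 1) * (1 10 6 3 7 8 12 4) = [6, 8, 2, 7, 5, 11, 9, 1, 0, 10, 12, 3, 4] = (0 6 9 10 12 4 5 11 3 7 1 8)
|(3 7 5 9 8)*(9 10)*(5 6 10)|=|(3 7 6 10 9 8)|=6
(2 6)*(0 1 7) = (0 1 7)(2 6) = [1, 7, 6, 3, 4, 5, 2, 0]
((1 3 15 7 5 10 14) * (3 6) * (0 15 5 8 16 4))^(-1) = (0 4 16 8 7 15)(1 14 10 5 3 6) = [4, 14, 2, 6, 16, 3, 1, 15, 7, 9, 5, 11, 12, 13, 10, 0, 8]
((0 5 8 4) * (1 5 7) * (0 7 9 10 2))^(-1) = (0 2 10 9)(1 7 4 8 5) = [2, 7, 10, 3, 8, 1, 6, 4, 5, 0, 9]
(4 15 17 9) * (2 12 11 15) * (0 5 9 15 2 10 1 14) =(0 5 9 4 10 1 14)(2 12 11)(15 17) =[5, 14, 12, 3, 10, 9, 6, 7, 8, 4, 1, 2, 11, 13, 0, 17, 16, 15]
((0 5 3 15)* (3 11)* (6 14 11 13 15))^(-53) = (0 15 13 5)(3 11 14 6) = [15, 1, 2, 11, 4, 0, 3, 7, 8, 9, 10, 14, 12, 5, 6, 13]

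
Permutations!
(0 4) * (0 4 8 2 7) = (0 8 2 7) = [8, 1, 7, 3, 4, 5, 6, 0, 2]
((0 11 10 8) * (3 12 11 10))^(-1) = (0 8 10)(3 11 12) = [8, 1, 2, 11, 4, 5, 6, 7, 10, 9, 0, 12, 3]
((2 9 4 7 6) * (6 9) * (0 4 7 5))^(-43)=(0 5 4)(2 6)(7 9)=[5, 1, 6, 3, 0, 4, 2, 9, 8, 7]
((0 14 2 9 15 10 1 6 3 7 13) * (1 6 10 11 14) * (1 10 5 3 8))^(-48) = (0 3 8)(1 10 7)(2 15 14 9 11)(5 6 13) = [3, 10, 15, 8, 4, 6, 13, 1, 0, 11, 7, 2, 12, 5, 9, 14]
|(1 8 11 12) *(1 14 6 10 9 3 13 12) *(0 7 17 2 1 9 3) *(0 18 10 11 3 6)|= 10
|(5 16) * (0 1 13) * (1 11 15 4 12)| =14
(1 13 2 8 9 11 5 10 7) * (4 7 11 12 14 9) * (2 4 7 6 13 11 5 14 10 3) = [0, 11, 8, 2, 6, 3, 13, 1, 7, 12, 5, 14, 10, 4, 9] = (1 11 14 9 12 10 5 3 2 8 7)(4 6 13)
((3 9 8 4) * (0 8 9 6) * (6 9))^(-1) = (0 6 9 3 4 8) = [6, 1, 2, 4, 8, 5, 9, 7, 0, 3]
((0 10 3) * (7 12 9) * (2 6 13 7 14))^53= (0 3 10)(2 12 6 9 13 14 7)= [3, 1, 12, 10, 4, 5, 9, 2, 8, 13, 0, 11, 6, 14, 7]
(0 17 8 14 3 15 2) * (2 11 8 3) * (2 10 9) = (0 17 3 15 11 8 14 10 9 2) = [17, 1, 0, 15, 4, 5, 6, 7, 14, 2, 9, 8, 12, 13, 10, 11, 16, 3]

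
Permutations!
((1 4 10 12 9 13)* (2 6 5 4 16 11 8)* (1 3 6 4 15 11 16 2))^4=(16)(1 12 6 8 10 3 11 4 13 15 2 9 5)=[0, 12, 9, 11, 13, 1, 8, 7, 10, 5, 3, 4, 6, 15, 14, 2, 16]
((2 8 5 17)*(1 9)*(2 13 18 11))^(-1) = (1 9)(2 11 18 13 17 5 8) = [0, 9, 11, 3, 4, 8, 6, 7, 2, 1, 10, 18, 12, 17, 14, 15, 16, 5, 13]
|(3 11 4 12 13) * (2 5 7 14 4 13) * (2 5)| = |(3 11 13)(4 12 5 7 14)| = 15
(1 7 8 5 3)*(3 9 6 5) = [0, 7, 2, 1, 4, 9, 5, 8, 3, 6] = (1 7 8 3)(5 9 6)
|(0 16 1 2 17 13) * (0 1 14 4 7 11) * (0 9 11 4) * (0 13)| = 14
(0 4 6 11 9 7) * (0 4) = (4 6 11 9 7) = [0, 1, 2, 3, 6, 5, 11, 4, 8, 7, 10, 9]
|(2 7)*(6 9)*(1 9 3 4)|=10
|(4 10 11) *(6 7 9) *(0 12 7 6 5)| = 15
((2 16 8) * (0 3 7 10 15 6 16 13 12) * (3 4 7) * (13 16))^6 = [13, 1, 2, 3, 12, 5, 10, 0, 8, 9, 4, 11, 6, 15, 14, 7, 16] = (16)(0 13 15 7)(4 12 6 10)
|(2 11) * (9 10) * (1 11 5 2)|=|(1 11)(2 5)(9 10)|=2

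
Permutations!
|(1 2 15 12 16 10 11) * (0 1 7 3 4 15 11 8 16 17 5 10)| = |(0 1 2 11 7 3 4 15 12 17 5 10 8 16)| = 14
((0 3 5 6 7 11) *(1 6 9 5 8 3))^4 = (0 11 7 6 1) = [11, 0, 2, 3, 4, 5, 1, 6, 8, 9, 10, 7]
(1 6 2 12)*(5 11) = [0, 6, 12, 3, 4, 11, 2, 7, 8, 9, 10, 5, 1] = (1 6 2 12)(5 11)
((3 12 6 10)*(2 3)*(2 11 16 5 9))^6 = (2 16 6)(3 5 10)(9 11 12) = [0, 1, 16, 5, 4, 10, 2, 7, 8, 11, 3, 12, 9, 13, 14, 15, 6]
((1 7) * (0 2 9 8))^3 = (0 8 9 2)(1 7) = [8, 7, 0, 3, 4, 5, 6, 1, 9, 2]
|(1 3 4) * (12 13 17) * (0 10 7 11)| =|(0 10 7 11)(1 3 4)(12 13 17)| =12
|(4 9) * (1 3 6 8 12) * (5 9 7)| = 20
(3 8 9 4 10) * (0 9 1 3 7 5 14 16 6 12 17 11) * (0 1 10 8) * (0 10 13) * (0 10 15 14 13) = (0 9 4 8)(1 3 15 14 16 6 12 17 11)(5 13 10 7) = [9, 3, 2, 15, 8, 13, 12, 5, 0, 4, 7, 1, 17, 10, 16, 14, 6, 11]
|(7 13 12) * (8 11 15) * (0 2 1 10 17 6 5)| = |(0 2 1 10 17 6 5)(7 13 12)(8 11 15)| = 21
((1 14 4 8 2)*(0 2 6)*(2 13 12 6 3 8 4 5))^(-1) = [6, 2, 5, 8, 4, 14, 12, 7, 3, 9, 10, 11, 13, 0, 1] = (0 6 12 13)(1 2 5 14)(3 8)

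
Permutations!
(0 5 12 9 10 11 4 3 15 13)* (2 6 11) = (0 5 12 9 10 2 6 11 4 3 15 13) = [5, 1, 6, 15, 3, 12, 11, 7, 8, 10, 2, 4, 9, 0, 14, 13]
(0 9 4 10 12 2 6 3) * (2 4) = (0 9 2 6 3)(4 10 12) = [9, 1, 6, 0, 10, 5, 3, 7, 8, 2, 12, 11, 4]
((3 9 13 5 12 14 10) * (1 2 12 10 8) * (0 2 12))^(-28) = (14)(3 13 10 9 5) = [0, 1, 2, 13, 4, 3, 6, 7, 8, 5, 9, 11, 12, 10, 14]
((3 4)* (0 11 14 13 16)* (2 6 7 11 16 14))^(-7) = (0 16)(2 6 7 11)(3 4)(13 14) = [16, 1, 6, 4, 3, 5, 7, 11, 8, 9, 10, 2, 12, 14, 13, 15, 0]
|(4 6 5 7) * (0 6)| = |(0 6 5 7 4)| = 5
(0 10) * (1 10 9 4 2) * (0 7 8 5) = (0 9 4 2 1 10 7 8 5) = [9, 10, 1, 3, 2, 0, 6, 8, 5, 4, 7]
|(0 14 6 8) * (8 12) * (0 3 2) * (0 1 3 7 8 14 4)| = |(0 4)(1 3 2)(6 12 14)(7 8)| = 6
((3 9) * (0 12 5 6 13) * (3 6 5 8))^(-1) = [13, 1, 2, 8, 4, 5, 9, 7, 12, 3, 10, 11, 0, 6] = (0 13 6 9 3 8 12)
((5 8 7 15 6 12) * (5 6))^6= (5 7)(8 15)= [0, 1, 2, 3, 4, 7, 6, 5, 15, 9, 10, 11, 12, 13, 14, 8]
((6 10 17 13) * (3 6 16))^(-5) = [0, 1, 2, 6, 4, 5, 10, 7, 8, 9, 17, 11, 12, 16, 14, 15, 3, 13] = (3 6 10 17 13 16)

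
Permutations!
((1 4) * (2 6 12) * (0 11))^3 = (12)(0 11)(1 4) = [11, 4, 2, 3, 1, 5, 6, 7, 8, 9, 10, 0, 12]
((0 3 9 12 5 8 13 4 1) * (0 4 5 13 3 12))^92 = [12, 1, 2, 9, 4, 8, 6, 7, 3, 0, 10, 11, 13, 5] = (0 12 13 5 8 3 9)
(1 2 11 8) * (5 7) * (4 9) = (1 2 11 8)(4 9)(5 7) = [0, 2, 11, 3, 9, 7, 6, 5, 1, 4, 10, 8]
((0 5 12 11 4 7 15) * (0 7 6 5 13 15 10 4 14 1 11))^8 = (0 12 5 6 4 10 7 15 13)(1 14 11) = [12, 14, 2, 3, 10, 6, 4, 15, 8, 9, 7, 1, 5, 0, 11, 13]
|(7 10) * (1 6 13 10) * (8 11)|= 10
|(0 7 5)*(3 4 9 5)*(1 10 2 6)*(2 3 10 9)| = |(0 7 10 3 4 2 6 1 9 5)| = 10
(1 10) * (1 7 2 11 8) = (1 10 7 2 11 8) = [0, 10, 11, 3, 4, 5, 6, 2, 1, 9, 7, 8]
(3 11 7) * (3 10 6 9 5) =(3 11 7 10 6 9 5) =[0, 1, 2, 11, 4, 3, 9, 10, 8, 5, 6, 7]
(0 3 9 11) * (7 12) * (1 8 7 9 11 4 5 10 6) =(0 3 11)(1 8 7 12 9 4 5 10 6) =[3, 8, 2, 11, 5, 10, 1, 12, 7, 4, 6, 0, 9]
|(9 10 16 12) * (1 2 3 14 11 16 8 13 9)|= |(1 2 3 14 11 16 12)(8 13 9 10)|= 28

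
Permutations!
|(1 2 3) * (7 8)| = 6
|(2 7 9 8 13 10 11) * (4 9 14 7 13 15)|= 4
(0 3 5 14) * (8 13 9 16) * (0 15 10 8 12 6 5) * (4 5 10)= (0 3)(4 5 14 15)(6 10 8 13 9 16 12)= [3, 1, 2, 0, 5, 14, 10, 7, 13, 16, 8, 11, 6, 9, 15, 4, 12]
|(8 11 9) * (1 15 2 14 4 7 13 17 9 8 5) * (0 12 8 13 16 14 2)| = |(0 12 8 11 13 17 9 5 1 15)(4 7 16 14)| = 20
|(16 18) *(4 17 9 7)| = 4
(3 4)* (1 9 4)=(1 9 4 3)=[0, 9, 2, 1, 3, 5, 6, 7, 8, 4]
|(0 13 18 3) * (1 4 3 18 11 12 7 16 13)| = 20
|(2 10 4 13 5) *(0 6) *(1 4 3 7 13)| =6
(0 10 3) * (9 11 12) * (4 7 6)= [10, 1, 2, 0, 7, 5, 4, 6, 8, 11, 3, 12, 9]= (0 10 3)(4 7 6)(9 11 12)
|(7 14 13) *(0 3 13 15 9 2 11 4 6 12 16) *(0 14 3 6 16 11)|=|(0 6 12 11 4 16 14 15 9 2)(3 13 7)|=30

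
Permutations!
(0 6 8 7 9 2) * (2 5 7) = [6, 1, 0, 3, 4, 7, 8, 9, 2, 5] = (0 6 8 2)(5 7 9)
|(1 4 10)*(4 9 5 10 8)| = 4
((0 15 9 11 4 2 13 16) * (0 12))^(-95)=(0 4 12 11 16 9 13 15 2)=[4, 1, 0, 3, 12, 5, 6, 7, 8, 13, 10, 16, 11, 15, 14, 2, 9]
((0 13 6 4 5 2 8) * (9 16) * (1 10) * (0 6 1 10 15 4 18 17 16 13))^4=(1 2 17)(4 6 9)(5 18 13)(8 16 15)=[0, 2, 17, 3, 6, 18, 9, 7, 16, 4, 10, 11, 12, 5, 14, 8, 15, 1, 13]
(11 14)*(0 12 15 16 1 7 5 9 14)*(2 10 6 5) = (0 12 15 16 1 7 2 10 6 5 9 14 11) = [12, 7, 10, 3, 4, 9, 5, 2, 8, 14, 6, 0, 15, 13, 11, 16, 1]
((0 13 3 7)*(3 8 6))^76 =(0 3 8)(6 13 7) =[3, 1, 2, 8, 4, 5, 13, 6, 0, 9, 10, 11, 12, 7]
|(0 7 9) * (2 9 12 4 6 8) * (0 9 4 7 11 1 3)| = |(0 11 1 3)(2 4 6 8)(7 12)| = 4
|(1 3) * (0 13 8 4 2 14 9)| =|(0 13 8 4 2 14 9)(1 3)| =14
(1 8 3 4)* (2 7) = (1 8 3 4)(2 7) = [0, 8, 7, 4, 1, 5, 6, 2, 3]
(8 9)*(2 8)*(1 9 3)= (1 9 2 8 3)= [0, 9, 8, 1, 4, 5, 6, 7, 3, 2]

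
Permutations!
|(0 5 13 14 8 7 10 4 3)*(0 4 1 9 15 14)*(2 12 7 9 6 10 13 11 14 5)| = 30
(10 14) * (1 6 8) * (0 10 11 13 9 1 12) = [10, 6, 2, 3, 4, 5, 8, 7, 12, 1, 14, 13, 0, 9, 11] = (0 10 14 11 13 9 1 6 8 12)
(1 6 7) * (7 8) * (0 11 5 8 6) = (0 11 5 8 7 1) = [11, 0, 2, 3, 4, 8, 6, 1, 7, 9, 10, 5]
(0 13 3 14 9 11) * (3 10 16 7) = [13, 1, 2, 14, 4, 5, 6, 3, 8, 11, 16, 0, 12, 10, 9, 15, 7] = (0 13 10 16 7 3 14 9 11)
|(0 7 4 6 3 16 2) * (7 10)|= 8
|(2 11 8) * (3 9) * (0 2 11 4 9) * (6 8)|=15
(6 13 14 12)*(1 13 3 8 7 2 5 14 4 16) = (1 13 4 16)(2 5 14 12 6 3 8 7) = [0, 13, 5, 8, 16, 14, 3, 2, 7, 9, 10, 11, 6, 4, 12, 15, 1]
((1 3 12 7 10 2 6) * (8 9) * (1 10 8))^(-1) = (1 9 8 7 12 3)(2 10 6) = [0, 9, 10, 1, 4, 5, 2, 12, 7, 8, 6, 11, 3]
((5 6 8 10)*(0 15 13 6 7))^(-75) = (0 10 13 7 8 15 5 6) = [10, 1, 2, 3, 4, 6, 0, 8, 15, 9, 13, 11, 12, 7, 14, 5]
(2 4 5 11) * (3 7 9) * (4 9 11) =(2 9 3 7 11)(4 5) =[0, 1, 9, 7, 5, 4, 6, 11, 8, 3, 10, 2]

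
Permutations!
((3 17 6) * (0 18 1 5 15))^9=(0 15 5 1 18)=[15, 18, 2, 3, 4, 1, 6, 7, 8, 9, 10, 11, 12, 13, 14, 5, 16, 17, 0]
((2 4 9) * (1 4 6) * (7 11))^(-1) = (1 6 2 9 4)(7 11) = [0, 6, 9, 3, 1, 5, 2, 11, 8, 4, 10, 7]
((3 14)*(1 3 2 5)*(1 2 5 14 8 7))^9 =(14)(1 3 8 7) =[0, 3, 2, 8, 4, 5, 6, 1, 7, 9, 10, 11, 12, 13, 14]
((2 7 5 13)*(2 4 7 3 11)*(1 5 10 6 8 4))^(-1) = (1 13 5)(2 11 3)(4 8 6 10 7) = [0, 13, 11, 2, 8, 1, 10, 4, 6, 9, 7, 3, 12, 5]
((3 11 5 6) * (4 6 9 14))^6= (3 6 4 14 9 5 11)= [0, 1, 2, 6, 14, 11, 4, 7, 8, 5, 10, 3, 12, 13, 9]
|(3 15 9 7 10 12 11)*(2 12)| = 8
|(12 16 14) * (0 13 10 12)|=|(0 13 10 12 16 14)|=6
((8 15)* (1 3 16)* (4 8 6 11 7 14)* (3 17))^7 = (1 16 3 17) = [0, 16, 2, 17, 4, 5, 6, 7, 8, 9, 10, 11, 12, 13, 14, 15, 3, 1]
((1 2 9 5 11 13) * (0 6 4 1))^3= (0 1 5)(2 11 6)(4 9 13)= [1, 5, 11, 3, 9, 0, 2, 7, 8, 13, 10, 6, 12, 4]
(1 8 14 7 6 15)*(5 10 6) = (1 8 14 7 5 10 6 15) = [0, 8, 2, 3, 4, 10, 15, 5, 14, 9, 6, 11, 12, 13, 7, 1]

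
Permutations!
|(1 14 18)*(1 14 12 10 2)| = |(1 12 10 2)(14 18)| = 4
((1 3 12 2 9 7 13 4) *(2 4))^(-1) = (1 4 12 3)(2 13 7 9) = [0, 4, 13, 1, 12, 5, 6, 9, 8, 2, 10, 11, 3, 7]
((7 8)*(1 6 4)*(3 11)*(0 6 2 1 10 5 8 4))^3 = [6, 2, 1, 11, 8, 4, 0, 5, 10, 9, 7, 3] = (0 6)(1 2)(3 11)(4 8 10 7 5)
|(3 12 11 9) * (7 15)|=4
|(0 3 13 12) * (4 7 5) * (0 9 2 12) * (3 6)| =|(0 6 3 13)(2 12 9)(4 7 5)| =12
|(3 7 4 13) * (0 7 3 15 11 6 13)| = 12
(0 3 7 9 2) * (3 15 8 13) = (0 15 8 13 3 7 9 2) = [15, 1, 0, 7, 4, 5, 6, 9, 13, 2, 10, 11, 12, 3, 14, 8]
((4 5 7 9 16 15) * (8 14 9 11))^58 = (4 8 15 11 16 7 9 5 14) = [0, 1, 2, 3, 8, 14, 6, 9, 15, 5, 10, 16, 12, 13, 4, 11, 7]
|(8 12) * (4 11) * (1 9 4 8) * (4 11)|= |(1 9 11 8 12)|= 5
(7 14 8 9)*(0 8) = (0 8 9 7 14) = [8, 1, 2, 3, 4, 5, 6, 14, 9, 7, 10, 11, 12, 13, 0]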